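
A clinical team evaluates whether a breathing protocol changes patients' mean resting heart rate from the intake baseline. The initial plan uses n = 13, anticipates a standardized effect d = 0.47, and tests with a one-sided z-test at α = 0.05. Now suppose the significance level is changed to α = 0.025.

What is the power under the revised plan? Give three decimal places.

Power ≈ 0.395

δ = d·√n = 0.47 × √13 = 1.6946 (unchanged). New critical value: z_{0.025} = 1.960.
Revised power = Φ(δ − 1.960) = Φ(-0.265) = 0.3954.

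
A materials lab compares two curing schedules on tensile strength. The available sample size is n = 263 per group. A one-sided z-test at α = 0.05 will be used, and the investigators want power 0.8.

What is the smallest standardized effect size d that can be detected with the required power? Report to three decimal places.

d ≈ 0.217

Need Φ(δ − 1.645) = 0.8, so δ = 1.645 + 0.842 = 2.486.
δ = d·√(n/2) ⇒ d = δ/√(n/2) = 2.486/√(263/2) = 0.2168.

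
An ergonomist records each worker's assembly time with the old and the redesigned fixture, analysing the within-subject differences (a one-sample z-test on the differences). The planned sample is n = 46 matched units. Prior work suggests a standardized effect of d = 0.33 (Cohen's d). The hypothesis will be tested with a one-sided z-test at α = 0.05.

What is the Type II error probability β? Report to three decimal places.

β ≈ 0.276

Noncentrality parameter: δ = d·√n = 0.33 × √46 = 2.2382
Critical value for a one-sided test at α = 0.05: z_α = 1.645.
Power = Φ(δ − 1.645) = Φ(0.593) = 0.7235.
Type II error: β = 1 − power = 1 − 0.7235 = 0.2765.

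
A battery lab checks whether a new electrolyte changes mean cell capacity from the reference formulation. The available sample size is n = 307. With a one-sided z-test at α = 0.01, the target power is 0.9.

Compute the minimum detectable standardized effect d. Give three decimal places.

Need Φ(δ − 2.326) = 0.9, so δ = 2.326 + 1.282 = 3.608.
δ = d·√n ⇒ d = δ/√n = 3.608/√307 = 0.2059.

d ≈ 0.206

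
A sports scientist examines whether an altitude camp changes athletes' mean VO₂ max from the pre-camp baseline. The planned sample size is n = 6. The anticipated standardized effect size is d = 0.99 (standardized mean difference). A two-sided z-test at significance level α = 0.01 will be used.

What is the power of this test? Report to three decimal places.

Power ≈ 0.440

Noncentrality parameter: δ = d·√n = 0.99 × √6 = 2.4250
Two-sided α = 0.01 → critical value z_{0.005} = 2.576.
Power = Φ(δ − 2.576) + Φ(−δ − 2.576) = Φ(-0.151) + Φ(-5.001) = 0.4401 + 0.0000 = 0.4401.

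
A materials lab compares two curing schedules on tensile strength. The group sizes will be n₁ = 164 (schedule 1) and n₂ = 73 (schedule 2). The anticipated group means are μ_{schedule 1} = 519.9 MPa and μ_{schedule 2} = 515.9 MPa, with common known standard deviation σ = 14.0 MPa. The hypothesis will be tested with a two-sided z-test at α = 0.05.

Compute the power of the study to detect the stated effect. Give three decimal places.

Power ≈ 0.528

Standardized effect: d = |μ_{schedule 1} − μ_{schedule 2}| / σ = |519.9 − 515.9| / 14.0 = 0.2857
Noncentrality parameter: δ = d / √(1/n₁ + 1/n₂) = 0.2857 / √(1/164 + 1/73) = 2.0307
Critical value for a two-sided test at α = 0.05: z_{α/2} = 1.960.
Power = Φ(δ − 1.960) + Φ(−δ − 1.960) = Φ(0.071) + Φ(-3.991) = 0.5282 + 0.0000 = 0.5282.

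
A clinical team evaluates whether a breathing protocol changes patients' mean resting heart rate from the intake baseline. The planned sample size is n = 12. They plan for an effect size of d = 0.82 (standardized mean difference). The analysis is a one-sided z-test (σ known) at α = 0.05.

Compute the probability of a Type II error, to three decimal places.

β ≈ 0.116

Noncentrality parameter: δ = d·√n = 0.82 × √12 = 2.8406
One-sided α = 0.05 → critical value z_{0.05} = 1.645.
Power = Φ(δ − 1.645) = Φ(1.196) = 0.8841.
Type II error: β = 1 − power = 1 − 0.8841 = 0.1159.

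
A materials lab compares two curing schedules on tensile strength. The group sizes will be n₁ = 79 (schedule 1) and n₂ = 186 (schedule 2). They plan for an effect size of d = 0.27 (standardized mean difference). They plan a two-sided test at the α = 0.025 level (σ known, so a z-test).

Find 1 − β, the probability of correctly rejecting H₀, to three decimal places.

Power ≈ 0.409

Noncentrality parameter: δ = d / √(1/n₁ + 1/n₂) = 0.27 / √(1/79 + 1/186) = 2.0105
Two-sided α = 0.025 → critical value z_{0.0125} = 2.241.
Power = Φ(δ − 2.241) + Φ(−δ − 2.241) = Φ(-0.231) + Φ(-4.252) = 0.4087 + 0.0000 = 0.4087.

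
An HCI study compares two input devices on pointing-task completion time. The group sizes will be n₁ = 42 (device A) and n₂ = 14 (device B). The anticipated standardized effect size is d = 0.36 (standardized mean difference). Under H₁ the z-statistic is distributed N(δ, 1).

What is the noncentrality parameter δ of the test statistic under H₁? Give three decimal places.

δ ≈ 1.167

δ = d / √(1/n₁ + 1/n₂) = 0.36 / √(1/42 + 1/14) = 1.1665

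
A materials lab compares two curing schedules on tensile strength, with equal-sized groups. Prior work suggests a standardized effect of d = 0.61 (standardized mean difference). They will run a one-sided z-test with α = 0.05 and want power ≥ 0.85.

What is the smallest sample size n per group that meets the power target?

Set Φ(δ − 1.645) = 0.85; then δ − 1.645 = Φ⁻¹(0.85) = 1.036, giving δ = 2.681.
δ = d·√(n/2) ⇒ n = 2(δ/d)² = 2 × (2.681 / 0.61)² = 38.64.
Round up to the next whole unit.

n = 39 per group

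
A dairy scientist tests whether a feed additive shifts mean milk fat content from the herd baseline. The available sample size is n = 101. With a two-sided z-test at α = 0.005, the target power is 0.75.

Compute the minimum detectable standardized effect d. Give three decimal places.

d ≈ 0.346

Need Φ(δ − 2.807) = 0.75, so δ = 2.807 + 0.674 = 3.482.
(The second rejection-region term Φ(−δ − z_{α/2}) is negligible and dropped.)
δ = d·√n ⇒ d = δ/√n = 3.482/√101 = 0.3464.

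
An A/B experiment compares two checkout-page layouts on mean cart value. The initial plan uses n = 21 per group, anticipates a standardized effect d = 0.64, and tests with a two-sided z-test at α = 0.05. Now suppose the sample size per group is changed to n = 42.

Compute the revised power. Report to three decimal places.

With n = 42 per group: δ = d·√(n/2) = 0.64 × √(42/2) = 2.9328. Critical value z_{0.025} = 1.960.
Revised power = Φ(δ − 1.960) + Φ(−δ − 1.960) = Φ(0.973) + Φ(-4.893) = 0.8347 + 0.0000 = 0.8347.

Power ≈ 0.835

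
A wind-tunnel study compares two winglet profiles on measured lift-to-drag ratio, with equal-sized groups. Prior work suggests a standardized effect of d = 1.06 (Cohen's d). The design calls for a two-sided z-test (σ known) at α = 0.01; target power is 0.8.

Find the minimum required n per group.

Set Φ(δ − 2.576) = 0.8; then δ − 2.576 = Φ⁻¹(0.8) = 0.842, giving δ = 3.417.
(For δ > 0 the lower-tail rejection region contributes negligibly to power, so the one-term inversion is standard.)
δ = d·√(n/2) ⇒ n = 2(δ/d)² = 2 × (3.417 / 1.06)² = 20.79.
Rounding up, n = 21 per group.

n = 21 per group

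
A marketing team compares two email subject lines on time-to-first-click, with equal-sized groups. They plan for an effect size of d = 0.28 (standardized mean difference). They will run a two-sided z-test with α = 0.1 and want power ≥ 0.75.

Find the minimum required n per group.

Set Φ(δ − 1.645) = 0.75; then δ − 1.645 = Φ⁻¹(0.75) = 0.674, giving δ = 2.319.
(Ignoring the negligible lower-tail rejection probability gives the usual closed-form inversion.)
δ = d·√(n/2) ⇒ n = 2(δ/d)² = 2 × (2.319 / 0.28)² = 137.23.
Round up to the next whole unit.

n = 138 per group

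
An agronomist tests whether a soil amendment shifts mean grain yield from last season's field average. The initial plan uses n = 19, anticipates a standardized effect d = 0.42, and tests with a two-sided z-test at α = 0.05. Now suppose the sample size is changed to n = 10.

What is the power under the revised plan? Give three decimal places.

With n = 10: δ = d·√n = 0.42 × √10 = 1.3282. Critical value z_{0.025} = 1.960.
Revised power = Φ(δ − 1.960) + Φ(−δ − 1.960) = Φ(-0.632) + Φ(-3.288) = 0.2638 + 0.0005 = 0.2643.

Power ≈ 0.264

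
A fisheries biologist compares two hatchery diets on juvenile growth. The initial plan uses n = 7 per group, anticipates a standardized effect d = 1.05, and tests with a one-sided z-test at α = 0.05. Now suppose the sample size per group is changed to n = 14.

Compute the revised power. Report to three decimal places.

With n = 14 per group: δ = d·√(n/2) = 1.05 × √(14/2) = 2.7780. Critical value z_{0.05} = 1.645.
Revised power = Φ(δ − 1.645) = Φ(1.133) = 0.8714.

Power ≈ 0.871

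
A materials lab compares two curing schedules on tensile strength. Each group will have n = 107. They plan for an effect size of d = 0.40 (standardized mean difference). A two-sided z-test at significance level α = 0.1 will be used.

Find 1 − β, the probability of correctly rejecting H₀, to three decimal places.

Power ≈ 0.900

Noncentrality parameter: δ = d·√(n/2) = 0.40 × √(107/2) = 2.9257
Critical value for a two-sided test at α = 0.1: z_{α/2} = 1.645.
Power = Φ(δ − 1.645) + Φ(−δ − 1.645) = Φ(1.281) + Φ(-4.571) = 0.8999 + 0.0000 = 0.8999.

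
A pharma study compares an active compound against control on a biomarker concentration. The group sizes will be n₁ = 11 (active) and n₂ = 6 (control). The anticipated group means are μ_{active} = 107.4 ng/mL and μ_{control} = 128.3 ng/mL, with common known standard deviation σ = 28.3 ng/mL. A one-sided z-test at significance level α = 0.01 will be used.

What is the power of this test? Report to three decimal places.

Standardized effect: d = |μ_{active} − μ_{control}| / σ = |107.4 − 128.3| / 28.3 = 0.7385
Noncentrality parameter: δ = d / √(1/n₁ + 1/n₂) = 0.7385 / √(1/11 + 1/6) = 1.4551
Critical value for a one-sided test at α = 0.01: z_α = 2.326.
Power = Φ(δ − 2.326) = Φ(-0.871) = 0.1918.

Power ≈ 0.192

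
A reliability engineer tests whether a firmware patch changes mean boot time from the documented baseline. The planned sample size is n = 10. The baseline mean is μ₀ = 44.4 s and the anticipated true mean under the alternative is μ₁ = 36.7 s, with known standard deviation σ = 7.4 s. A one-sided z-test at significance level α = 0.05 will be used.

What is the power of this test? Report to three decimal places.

Standardized effect: d = |μ₁ − μ₀| / σ = |36.7 − 44.4| / 7.4 = 1.0405
Noncentrality parameter: δ = d·√n = 1.0405 × √10 = 3.2905
One-sided α = 0.05 → critical value z_{0.05} = 1.645.
Power = P(Z > 1.645 − δ) = Φ(1.646) = 0.9501.

Power ≈ 0.950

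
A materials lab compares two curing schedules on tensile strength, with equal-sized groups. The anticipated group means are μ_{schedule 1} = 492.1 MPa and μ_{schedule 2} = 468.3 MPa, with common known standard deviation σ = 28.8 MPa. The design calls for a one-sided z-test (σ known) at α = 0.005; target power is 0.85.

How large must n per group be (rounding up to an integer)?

n = 39 per group

Standardized effect: d = |μ_{schedule 1} − μ_{schedule 2}| / σ = |492.1 − 468.3| / 28.8 = 0.8264
Set Φ(δ − 2.576) = 0.85; then δ − 2.576 = Φ⁻¹(0.85) = 1.036, giving δ = 3.612.
δ = d·√(n/2) ⇒ n = 2(δ/d)² = 2 × (3.612 / 0.8264)² = 38.21.
Rounding up, n = 39 per group.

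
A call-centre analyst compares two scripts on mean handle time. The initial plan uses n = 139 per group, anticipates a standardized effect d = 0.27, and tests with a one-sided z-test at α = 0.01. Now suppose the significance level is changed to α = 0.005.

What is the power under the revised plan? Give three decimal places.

δ = d·√(n/2) = 0.27 × √(139/2) = 2.2509 (unchanged). New critical value: z_{0.005} = 2.576.
Revised power = Φ(δ − 2.576) = Φ(-0.325) = 0.3726.

Power ≈ 0.373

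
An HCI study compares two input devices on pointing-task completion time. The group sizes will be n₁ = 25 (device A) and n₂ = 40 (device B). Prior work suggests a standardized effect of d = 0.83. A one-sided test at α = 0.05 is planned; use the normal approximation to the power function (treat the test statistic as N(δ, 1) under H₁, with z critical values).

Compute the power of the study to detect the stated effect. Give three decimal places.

Power ≈ 0.946

Noncentrality parameter: δ = d / √(1/n₁ + 1/n₂) = 0.83 / √(1/25 + 1/40) = 3.2555
One-sided α = 0.05 → critical value z_{0.05} = 1.645.
Power = P(Z > 1.645 − δ) = Φ(1.611) = 0.9464.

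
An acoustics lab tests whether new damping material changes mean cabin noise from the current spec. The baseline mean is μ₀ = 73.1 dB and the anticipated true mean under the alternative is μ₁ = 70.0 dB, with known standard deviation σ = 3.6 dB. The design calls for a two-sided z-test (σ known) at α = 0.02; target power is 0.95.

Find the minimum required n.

n = 22

Standardized effect: d = |μ₁ − μ₀| / σ = |70.0 − 73.1| / 3.6 = 0.8611
Set Φ(δ − 2.326) = 0.95; then δ − 2.326 = Φ⁻¹(0.95) = 1.645, giving δ = 3.971.
(Ignoring the negligible lower-tail rejection probability gives the usual closed-form inversion.)
δ = d·√n ⇒ n = (δ/d)² = (3.971 / 0.8611)² = 21.27.
Round up to the next whole unit.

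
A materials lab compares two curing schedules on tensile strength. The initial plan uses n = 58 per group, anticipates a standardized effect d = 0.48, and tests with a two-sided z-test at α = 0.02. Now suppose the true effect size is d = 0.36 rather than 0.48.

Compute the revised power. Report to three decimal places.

Power ≈ 0.349

With d = 0.36: δ = d·√(n/2) = 0.36 × √(58/2) = 1.9387. Critical value z_{0.01} = 2.326.
Revised power = Φ(δ − 2.326) + Φ(−δ − 2.326) = Φ(-0.388) + Φ(-4.265) = 0.3491 + 0.0000 = 0.3491.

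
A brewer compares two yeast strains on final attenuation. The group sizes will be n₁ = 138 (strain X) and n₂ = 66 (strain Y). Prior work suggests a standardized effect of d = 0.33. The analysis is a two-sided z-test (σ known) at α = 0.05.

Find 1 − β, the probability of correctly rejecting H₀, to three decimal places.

Power ≈ 0.597

Noncentrality parameter: δ = d / √(1/n₁ + 1/n₂) = 0.33 / √(1/138 + 1/66) = 2.2050
Two-sided α = 0.05 → critical value z_{0.025} = 1.960.
Power = Φ(δ − 1.960) + Φ(−δ − 1.960) = Φ(0.245) + Φ(-4.165) = 0.5968 + 0.0000 = 0.5968.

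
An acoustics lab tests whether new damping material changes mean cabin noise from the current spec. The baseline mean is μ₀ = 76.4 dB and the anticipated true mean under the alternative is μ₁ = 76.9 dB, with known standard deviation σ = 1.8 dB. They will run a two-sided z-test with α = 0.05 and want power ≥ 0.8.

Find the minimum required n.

Standardized effect: d = |μ₁ − μ₀| / σ = |76.9 − 76.4| / 1.8 = 0.2778
Set Φ(δ − 1.960) = 0.8; then δ − 1.960 = Φ⁻¹(0.8) = 0.842, giving δ = 2.802.
(The Φ(−δ − z_{α/2}) term is vanishingly small for δ > 0 and is dropped in the standard sample-size formula.)
δ = d·√n ⇒ n = (δ/d)² = (2.802 / 0.2778)² = 101.72.
Rounding up, n = 102.

n = 102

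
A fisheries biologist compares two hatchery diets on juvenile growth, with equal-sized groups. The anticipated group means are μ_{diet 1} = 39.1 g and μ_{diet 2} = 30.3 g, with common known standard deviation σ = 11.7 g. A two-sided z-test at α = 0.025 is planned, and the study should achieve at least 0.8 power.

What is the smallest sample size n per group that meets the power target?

n = 34 per group

Standardized effect: d = |μ_{diet 1} − μ_{diet 2}| / σ = |39.1 − 30.3| / 11.7 = 0.7521
For power 0.8 need Φ(δ − z_{0.0125}) = 0.8, so δ = z_{0.0125} + z_{0.20} = 2.241 + 0.842 = 3.083.
(For δ > 0 the lower-tail rejection region contributes negligibly to power, so the one-term inversion is standard.)
δ = d·√(n/2) ⇒ n = 2(δ/d)² = 2 × (3.083 / 0.7521)² = 33.60.
Round up to the next whole unit.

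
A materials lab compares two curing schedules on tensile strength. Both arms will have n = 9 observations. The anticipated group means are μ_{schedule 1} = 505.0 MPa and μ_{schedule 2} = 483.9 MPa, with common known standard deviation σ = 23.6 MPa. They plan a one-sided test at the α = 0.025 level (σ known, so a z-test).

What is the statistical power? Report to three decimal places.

Power ≈ 0.475

Standardized effect: d = |μ_{schedule 1} − μ_{schedule 2}| / σ = |505.0 − 483.9| / 23.6 = 0.8941
Noncentrality parameter: δ = d·√(n/2) = 0.8941 × √(9/2) = 1.8966
One-sided α = 0.025 → critical value z_{0.025} = 1.960.
Power = P(Z > 1.960 − δ) = Φ(-0.063) = 0.4747.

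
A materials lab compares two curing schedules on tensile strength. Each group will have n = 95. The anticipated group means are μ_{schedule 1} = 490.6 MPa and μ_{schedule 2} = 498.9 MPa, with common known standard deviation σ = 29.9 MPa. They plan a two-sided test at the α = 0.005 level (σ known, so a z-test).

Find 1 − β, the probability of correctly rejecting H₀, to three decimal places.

Power ≈ 0.186

Standardized effect: d = |μ_{schedule 1} − μ_{schedule 2}| / σ = |490.6 − 498.9| / 29.9 = 0.2776
Noncentrality parameter: δ = d·√(n/2) = 0.2776 × √(95/2) = 1.9132
Critical value for a two-sided test at α = 0.005: z_{α/2} = 2.807.
Power = Φ(δ − 2.807) + Φ(−δ − 2.807) = Φ(-0.894) + Φ(-4.720) = 0.1857 + 0.0000 = 0.1857.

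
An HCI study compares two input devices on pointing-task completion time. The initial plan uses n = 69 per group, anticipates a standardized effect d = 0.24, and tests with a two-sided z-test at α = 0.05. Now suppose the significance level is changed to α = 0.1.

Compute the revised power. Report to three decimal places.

Power ≈ 0.408

δ = d·√(n/2) = 0.24 × √(69/2) = 1.4097 (unchanged). New critical value: z_{0.05} = 1.645.
Revised power = Φ(δ − 1.645) + Φ(−δ − 1.645) = Φ(-0.235) + Φ(-3.055) = 0.4070 + 0.0011 = 0.4082.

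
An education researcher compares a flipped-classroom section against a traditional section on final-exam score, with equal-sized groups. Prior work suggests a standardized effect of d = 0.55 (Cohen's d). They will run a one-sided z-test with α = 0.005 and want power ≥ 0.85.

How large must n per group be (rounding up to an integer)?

Set Φ(δ − 2.576) = 0.85; then δ − 2.576 = Φ⁻¹(0.85) = 1.036, giving δ = 3.612.
δ = d·√(n/2) ⇒ n = 2(δ/d)² = 2 × (3.612 / 0.55)² = 86.27.
Round up to the next whole unit.

n = 87 per group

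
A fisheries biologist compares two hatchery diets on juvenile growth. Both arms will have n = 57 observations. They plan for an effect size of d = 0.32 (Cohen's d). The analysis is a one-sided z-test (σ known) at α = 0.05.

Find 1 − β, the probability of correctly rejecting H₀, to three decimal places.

Noncentrality parameter: δ = d·√(n/2) = 0.32 × √(57/2) = 1.7083
One-sided α = 0.05 → critical value z_{0.05} = 1.645.
Power = P(Z > 1.645 − δ) = Φ(0.063) = 0.5253.

Power ≈ 0.525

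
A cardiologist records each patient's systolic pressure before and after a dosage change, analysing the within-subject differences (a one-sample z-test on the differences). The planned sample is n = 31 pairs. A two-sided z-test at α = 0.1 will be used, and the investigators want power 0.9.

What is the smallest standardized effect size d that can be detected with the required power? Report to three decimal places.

d ≈ 0.526

Required noncentrality: δ = z_{0.05} + z_{0.10} = 1.645 + 1.282 = 2.926.
(Lower-tail contribution to power is negligible for δ > 0.)
δ = d·√n ⇒ d = δ/√n = 2.926/√31 = 0.5256.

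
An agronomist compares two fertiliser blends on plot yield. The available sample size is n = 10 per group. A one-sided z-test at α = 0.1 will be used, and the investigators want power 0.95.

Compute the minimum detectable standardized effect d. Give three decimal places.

Need Φ(δ − 1.282) = 0.95, so δ = 1.282 + 1.645 = 2.926.
δ = d·√(n/2) ⇒ d = δ/√(n/2) = 2.926/√(10/2) = 1.3087.

d ≈ 1.309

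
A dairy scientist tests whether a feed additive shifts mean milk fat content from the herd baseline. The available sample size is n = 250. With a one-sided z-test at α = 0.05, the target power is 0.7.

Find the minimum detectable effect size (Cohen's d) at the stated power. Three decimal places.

d ≈ 0.137

Required noncentrality: δ = z_{0.05} + z_{0.30} = 1.645 + 0.524 = 2.169.
δ = d·√n ⇒ d = δ/√n = 2.169/√250 = 0.1372.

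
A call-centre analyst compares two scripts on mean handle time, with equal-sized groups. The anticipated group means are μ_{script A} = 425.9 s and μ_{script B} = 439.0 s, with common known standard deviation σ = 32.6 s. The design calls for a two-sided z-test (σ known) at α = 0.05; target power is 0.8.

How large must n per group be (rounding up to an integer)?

Standardized effect: d = |μ_{script A} − μ_{script B}| / σ = |425.9 − 439.0| / 32.6 = 0.4018
Set Φ(δ − 1.960) = 0.8; then δ − 1.960 = Φ⁻¹(0.8) = 0.842, giving δ = 2.802.
(The Φ(−δ − z_{α/2}) term is vanishingly small for δ > 0 and is dropped in the standard sample-size formula.)
δ = d·√(n/2) ⇒ n = 2(δ/d)² = 2 × (2.802 / 0.4018)² = 97.21.
Rounding up, n = 98 per group.

n = 98 per group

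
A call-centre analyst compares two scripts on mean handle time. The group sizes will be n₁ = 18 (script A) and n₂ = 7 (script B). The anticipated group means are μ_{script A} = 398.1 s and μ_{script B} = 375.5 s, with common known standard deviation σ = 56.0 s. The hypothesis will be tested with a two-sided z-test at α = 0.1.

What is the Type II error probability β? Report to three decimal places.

Standardized effect: d = |μ_{script A} − μ_{script B}| / σ = |398.1 − 375.5| / 56.0 = 0.4036
Noncentrality parameter: λ = d / √(1/n₁ + 1/n₂) = 0.4036 / √(1/18 + 1/7) = 0.9060
Two-sided α = 0.1 → critical value z_{0.05} = 1.645.
Power = Φ(λ − 1.645) + Φ(−λ − 1.645) = Φ(-0.739) + Φ(-2.551) = 0.2300 + 0.0054 = 0.2354.
Type II error: β = 1 − power = 1 − 0.2354 = 0.7646.

β ≈ 0.765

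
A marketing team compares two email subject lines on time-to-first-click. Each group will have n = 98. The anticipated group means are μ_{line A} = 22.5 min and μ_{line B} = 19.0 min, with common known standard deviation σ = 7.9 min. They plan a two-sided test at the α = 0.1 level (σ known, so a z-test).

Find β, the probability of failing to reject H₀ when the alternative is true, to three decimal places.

β ≈ 0.073

Standardized effect: d = |μ_{line A} − μ_{line B}| / σ = |22.5 − 19.0| / 7.9 = 0.4430
Noncentrality parameter: δ = d·√(n/2) = 0.4430 × √(98/2) = 3.1013
Two-sided α = 0.1 → critical value z_{0.05} = 1.645.
Power = Φ(δ − 1.645) + Φ(−δ − 1.645) = Φ(1.456) + Φ(-4.746) = 0.9274 + 0.0000 = 0.9274.
Type II error: β = 1 − power = 1 − 0.9274 = 0.0726.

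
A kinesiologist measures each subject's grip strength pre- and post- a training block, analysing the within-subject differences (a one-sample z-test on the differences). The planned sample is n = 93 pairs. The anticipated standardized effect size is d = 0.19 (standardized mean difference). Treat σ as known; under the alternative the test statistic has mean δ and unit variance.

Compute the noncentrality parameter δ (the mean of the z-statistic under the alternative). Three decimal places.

The noncentrality parameter scales effect size by the design's sample-size factor: δ = d·√n = 0.19 × √93 = 1.8323

δ ≈ 1.832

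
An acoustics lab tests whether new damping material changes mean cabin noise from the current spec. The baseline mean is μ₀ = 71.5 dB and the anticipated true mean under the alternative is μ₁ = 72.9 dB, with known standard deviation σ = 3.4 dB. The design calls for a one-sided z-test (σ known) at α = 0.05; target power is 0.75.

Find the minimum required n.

n = 32

Standardized effect: d = |μ₁ − μ₀| / σ = |72.9 − 71.5| / 3.4 = 0.4118
Set Φ(δ − 1.645) = 0.75; then δ − 1.645 = Φ⁻¹(0.75) = 0.674, giving δ = 2.319.
δ = d·√n ⇒ n = (δ/d)² = (2.319 / 0.4118)² = 31.73.
Rounding up, n = 32.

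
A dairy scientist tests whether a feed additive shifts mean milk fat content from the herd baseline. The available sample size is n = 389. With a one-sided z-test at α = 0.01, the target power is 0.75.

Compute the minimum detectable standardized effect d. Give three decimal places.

d ≈ 0.152

Required noncentrality: δ = z_{0.01} + z_{0.25} = 2.326 + 0.674 = 3.001.
δ = d·√n ⇒ d = δ/√n = 3.001/√389 = 0.1521.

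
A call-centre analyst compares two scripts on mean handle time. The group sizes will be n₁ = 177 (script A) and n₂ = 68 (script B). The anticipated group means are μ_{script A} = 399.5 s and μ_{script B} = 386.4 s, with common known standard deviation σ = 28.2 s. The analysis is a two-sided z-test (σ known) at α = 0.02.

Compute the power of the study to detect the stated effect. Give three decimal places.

Standardized effect: d = |μ_{script A} − μ_{script B}| / σ = |399.5 − 386.4| / 28.2 = 0.4645
Noncentrality parameter: δ = d / √(1/n₁ + 1/n₂) = 0.4645 / √(1/177 + 1/68) = 3.2560
Critical value for a two-sided test at α = 0.02: z_{α/2} = 2.326.
Power = Φ(δ − 2.326) + Φ(−δ − 2.326) = Φ(0.930) + Φ(-5.582) = 0.8237 + 0.0000 = 0.8237.

Power ≈ 0.824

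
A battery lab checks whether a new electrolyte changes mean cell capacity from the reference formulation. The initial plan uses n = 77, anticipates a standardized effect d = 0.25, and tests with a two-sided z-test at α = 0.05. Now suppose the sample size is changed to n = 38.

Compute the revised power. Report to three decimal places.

With n = 38: δ = d·√n = 0.25 × √38 = 1.5411. Critical value z_{0.025} = 1.960.
Revised power = Φ(δ − 1.960) + Φ(−δ − 1.960) = Φ(-0.419) + Φ(-3.501) = 0.3377 + 0.0002 = 0.3379.

Power ≈ 0.338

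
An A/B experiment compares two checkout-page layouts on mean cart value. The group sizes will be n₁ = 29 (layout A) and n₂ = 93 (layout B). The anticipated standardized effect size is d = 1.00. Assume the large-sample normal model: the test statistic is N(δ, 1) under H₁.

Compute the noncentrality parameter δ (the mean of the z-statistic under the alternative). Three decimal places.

δ = d / √(1/n₁ + 1/n₂) = 1.00 / √(1/29 + 1/93) = 4.7018

δ ≈ 4.702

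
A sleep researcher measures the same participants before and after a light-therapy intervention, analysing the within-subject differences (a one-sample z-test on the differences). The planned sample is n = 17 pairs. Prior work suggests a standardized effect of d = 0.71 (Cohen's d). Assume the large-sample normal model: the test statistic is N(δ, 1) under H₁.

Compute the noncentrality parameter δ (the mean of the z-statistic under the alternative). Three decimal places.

δ = d·√n = 0.71 × √17 = 2.9274

δ ≈ 2.927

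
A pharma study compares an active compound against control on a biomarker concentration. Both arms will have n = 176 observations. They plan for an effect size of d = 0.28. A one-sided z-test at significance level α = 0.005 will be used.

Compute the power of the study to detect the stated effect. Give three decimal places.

Power ≈ 0.520

Noncentrality parameter: δ = d·√(n/2) = 0.28 × √(176/2) = 2.6266
One-sided α = 0.005 → critical value z_{0.005} = 2.576.
Power = P(Z > 2.576 − δ) = Φ(0.051) = 0.5203.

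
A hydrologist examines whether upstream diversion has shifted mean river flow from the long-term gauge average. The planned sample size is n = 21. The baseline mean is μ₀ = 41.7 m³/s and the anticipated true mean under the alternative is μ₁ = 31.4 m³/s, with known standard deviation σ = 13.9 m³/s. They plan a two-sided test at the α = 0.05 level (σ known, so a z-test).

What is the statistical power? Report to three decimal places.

Power ≈ 0.924

Standardized effect: d = |μ₁ − μ₀| / σ = |31.4 − 41.7| / 13.9 = 0.7410
Noncentrality parameter: δ = d·√n = 0.7410 × √21 = 3.3957
Two-sided α = 0.05 → critical value z_{0.025} = 1.960.
Power = Φ(δ − 1.960) + Φ(−δ − 1.960) = Φ(1.436) + Φ(-5.356) = 0.9245 + 0.0000 = 0.9245.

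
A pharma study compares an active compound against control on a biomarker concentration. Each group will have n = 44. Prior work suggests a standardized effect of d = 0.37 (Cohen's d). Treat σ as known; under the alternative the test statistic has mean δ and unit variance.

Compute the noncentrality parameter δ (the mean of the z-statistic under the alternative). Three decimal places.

δ ≈ 1.735

δ = d·√(n/2) = 0.37 × √(44/2) = 1.7355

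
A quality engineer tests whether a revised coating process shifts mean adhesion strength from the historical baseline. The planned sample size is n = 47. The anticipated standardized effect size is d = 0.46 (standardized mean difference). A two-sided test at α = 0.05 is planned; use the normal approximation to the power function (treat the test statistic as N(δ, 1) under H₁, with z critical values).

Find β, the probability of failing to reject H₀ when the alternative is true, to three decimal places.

β ≈ 0.116

Noncentrality parameter: δ = d·√n = 0.46 × √47 = 3.1536
Critical value for a two-sided test at α = 0.05: z_{α/2} = 1.960.
Power = Φ(δ − 1.960) + Φ(−δ − 1.960) = Φ(1.194) + Φ(-5.114) = 0.8837 + 0.0000 = 0.8837.
Type II error: β = 1 − power = 1 − 0.8837 = 0.1163.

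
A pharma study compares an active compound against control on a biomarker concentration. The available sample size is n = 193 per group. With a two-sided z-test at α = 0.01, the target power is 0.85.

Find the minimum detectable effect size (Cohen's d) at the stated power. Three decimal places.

Required noncentrality: δ = z_{0.005} + z_{0.15} = 2.576 + 1.036 = 3.612.
(The second rejection-region term Φ(−δ − z_{α/2}) is negligible and dropped.)
δ = d·√(n/2) ⇒ d = δ/√(n/2) = 3.612/√(193/2) = 0.3677.

d ≈ 0.368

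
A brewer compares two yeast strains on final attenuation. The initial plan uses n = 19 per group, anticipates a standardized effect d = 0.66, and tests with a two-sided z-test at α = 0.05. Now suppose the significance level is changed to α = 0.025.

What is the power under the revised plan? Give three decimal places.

Power ≈ 0.418

δ = d·√(n/2) = 0.66 × √(19/2) = 2.0343 (unchanged). New critical value: z_{0.0125} = 2.241.
Revised power = Φ(δ − 2.241) + Φ(−δ − 2.241) = Φ(-0.207) + Φ(-4.276) = 0.4179 + 0.0000 = 0.4180.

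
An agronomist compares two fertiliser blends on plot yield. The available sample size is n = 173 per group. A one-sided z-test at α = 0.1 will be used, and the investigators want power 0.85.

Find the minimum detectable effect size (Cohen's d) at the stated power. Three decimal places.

Need Φ(δ − 1.282) = 0.85, so δ = 1.282 + 1.036 = 2.318.
δ = d·√(n/2) ⇒ d = δ/√(n/2) = 2.318/√(173/2) = 0.2492.

d ≈ 0.249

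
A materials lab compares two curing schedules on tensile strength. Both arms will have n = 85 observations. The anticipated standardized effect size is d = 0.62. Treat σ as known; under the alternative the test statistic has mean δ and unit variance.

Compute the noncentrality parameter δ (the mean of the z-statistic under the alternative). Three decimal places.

The noncentrality parameter scales effect size by the design's sample-size factor: δ = d·√(n/2) = 0.62 × √(85/2) = 4.0419

δ ≈ 4.042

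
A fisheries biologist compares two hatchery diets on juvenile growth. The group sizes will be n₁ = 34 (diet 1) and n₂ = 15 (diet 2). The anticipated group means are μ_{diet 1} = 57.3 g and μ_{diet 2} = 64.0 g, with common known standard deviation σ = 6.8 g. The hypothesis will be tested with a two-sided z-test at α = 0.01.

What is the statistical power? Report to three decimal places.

Standardized effect: d = |μ_{diet 1} − μ_{diet 2}| / σ = |57.3 − 64.0| / 6.8 = 0.9853
Noncentrality parameter: δ = d / √(1/n₁ + 1/n₂) = 0.9853 / √(1/34 + 1/15) = 3.1787
Critical value for a two-sided test at α = 0.01: z_{α/2} = 2.576.
Power = Φ(δ − 2.576) + Φ(−δ − 2.576) = Φ(0.603) + Φ(-5.755) = 0.7267 + 0.0000 = 0.7267.

Power ≈ 0.727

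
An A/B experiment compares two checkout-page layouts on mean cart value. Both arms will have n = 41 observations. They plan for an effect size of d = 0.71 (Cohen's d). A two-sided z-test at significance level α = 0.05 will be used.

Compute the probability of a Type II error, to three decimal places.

Noncentrality parameter: δ = d·√(n/2) = 0.71 × √(41/2) = 3.2147
Critical value for a two-sided test at α = 0.05: z_{α/2} = 1.960.
Power = Φ(δ − 1.960) + Φ(−δ − 1.960) = Φ(1.255) + Φ(-5.175) = 0.8952 + 0.0000 = 0.8952.
Type II error: β = 1 − power = 1 − 0.8952 = 0.1048.

β ≈ 0.105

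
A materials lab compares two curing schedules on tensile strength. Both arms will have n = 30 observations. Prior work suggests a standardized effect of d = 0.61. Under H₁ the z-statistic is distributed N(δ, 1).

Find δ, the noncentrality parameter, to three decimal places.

The noncentrality parameter scales effect size by the design's sample-size factor: δ = d·√(n/2) = 0.61 × √(30/2) = 2.3625

δ ≈ 2.363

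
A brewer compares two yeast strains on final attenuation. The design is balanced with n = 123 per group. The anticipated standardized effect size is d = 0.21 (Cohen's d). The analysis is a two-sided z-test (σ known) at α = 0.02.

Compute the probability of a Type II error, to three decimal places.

β ≈ 0.752

Noncentrality parameter: δ = d·√(n/2) = 0.21 × √(123/2) = 1.6469
Two-sided α = 0.02 → critical value z_{0.01} = 2.326.
Power = Φ(δ − 2.326) + Φ(−δ − 2.326) = Φ(-0.679) + Φ(-3.973) = 0.2484 + 0.0000 = 0.2485.
Type II error: β = 1 − power = 1 − 0.2485 = 0.7515.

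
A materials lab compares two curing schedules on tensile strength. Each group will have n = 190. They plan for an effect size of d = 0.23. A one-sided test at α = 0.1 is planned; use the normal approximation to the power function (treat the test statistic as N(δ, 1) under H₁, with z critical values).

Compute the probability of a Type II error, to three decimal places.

β ≈ 0.168

Noncentrality parameter: δ = d·√(n/2) = 0.23 × √(190/2) = 2.2418
One-sided α = 0.1 → critical value z_{0.1} = 1.282.
Power = P(Z > 1.282 − δ) = Φ(0.960) = 0.8315.
Type II error: β = 1 − power = 1 − 0.8315 = 0.1685.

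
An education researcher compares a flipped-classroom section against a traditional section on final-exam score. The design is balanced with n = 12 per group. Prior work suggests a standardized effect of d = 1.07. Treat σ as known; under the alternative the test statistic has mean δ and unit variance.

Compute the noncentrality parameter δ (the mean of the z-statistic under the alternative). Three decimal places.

δ = d·√(n/2) = 1.07 × √(12/2) = 2.6210

δ ≈ 2.621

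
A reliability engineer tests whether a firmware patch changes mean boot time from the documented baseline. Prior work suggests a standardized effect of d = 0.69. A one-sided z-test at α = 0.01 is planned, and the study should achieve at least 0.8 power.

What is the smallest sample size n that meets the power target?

n = 22

Set Φ(δ − 2.326) = 0.8; then δ − 2.326 = Φ⁻¹(0.8) = 0.842, giving δ = 3.168.
δ = d·√n ⇒ n = (δ/d)² = (3.168 / 0.69)² = 21.08.
Round up to the next whole unit.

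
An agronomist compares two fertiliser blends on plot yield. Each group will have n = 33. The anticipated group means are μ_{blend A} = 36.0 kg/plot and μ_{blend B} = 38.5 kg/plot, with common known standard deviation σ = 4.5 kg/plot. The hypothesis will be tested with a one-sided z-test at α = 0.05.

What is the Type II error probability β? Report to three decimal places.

β ≈ 0.270

Standardized effect: d = |μ_{blend A} − μ_{blend B}| / σ = |36.0 − 38.5| / 4.5 = 0.5556
Noncentrality parameter: δ = d·√(n/2) = 0.5556 × √(33/2) = 2.2567
One-sided α = 0.05 → critical value z_{0.05} = 1.645.
Power = P(Z > 1.645 − δ) = Φ(0.612) = 0.7297.
Type II error: β = 1 − power = 1 − 0.7297 = 0.2703.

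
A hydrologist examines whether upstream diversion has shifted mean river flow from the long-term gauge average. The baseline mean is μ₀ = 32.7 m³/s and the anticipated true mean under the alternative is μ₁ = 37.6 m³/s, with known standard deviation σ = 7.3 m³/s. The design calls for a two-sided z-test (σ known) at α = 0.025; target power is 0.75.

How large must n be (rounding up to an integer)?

Standardized effect: d = |μ₁ − μ₀| / σ = |37.6 − 32.7| / 7.3 = 0.6712
Set Φ(δ − 2.241) = 0.75; then δ − 2.241 = Φ⁻¹(0.75) = 0.674, giving δ = 2.916.
(The Φ(−δ − z_{α/2}) term is vanishingly small for δ > 0 and is dropped in the standard sample-size formula.)
δ = d·√n ⇒ n = (δ/d)² = (2.916 / 0.6712)² = 18.87.
Round up to the next whole unit.

n = 19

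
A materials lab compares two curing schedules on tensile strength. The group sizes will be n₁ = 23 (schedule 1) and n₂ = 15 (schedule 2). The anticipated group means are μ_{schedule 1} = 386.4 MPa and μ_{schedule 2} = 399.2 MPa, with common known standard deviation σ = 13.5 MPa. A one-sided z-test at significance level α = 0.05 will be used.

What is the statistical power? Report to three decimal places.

Power ≈ 0.887

Standardized effect: d = |μ_{schedule 1} − μ_{schedule 2}| / σ = |386.4 − 399.2| / 13.5 = 0.9481
Noncentrality parameter: δ = d / √(1/n₁ + 1/n₂) = 0.9481 / √(1/23 + 1/15) = 2.8569
One-sided α = 0.05 → critical value z_{0.05} = 1.645.
Power = Φ(δ − 1.645) = Φ(1.212) = 0.8873.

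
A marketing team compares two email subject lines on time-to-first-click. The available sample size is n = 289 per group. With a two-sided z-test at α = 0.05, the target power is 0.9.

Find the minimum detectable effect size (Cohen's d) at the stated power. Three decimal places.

Need Φ(δ − 1.960) = 0.9, so δ = 1.960 + 1.282 = 3.242.
(Lower-tail contribution to power is negligible for δ > 0.)
δ = d·√(n/2) ⇒ d = δ/√(n/2) = 3.242/√(289/2) = 0.2697.

d ≈ 0.270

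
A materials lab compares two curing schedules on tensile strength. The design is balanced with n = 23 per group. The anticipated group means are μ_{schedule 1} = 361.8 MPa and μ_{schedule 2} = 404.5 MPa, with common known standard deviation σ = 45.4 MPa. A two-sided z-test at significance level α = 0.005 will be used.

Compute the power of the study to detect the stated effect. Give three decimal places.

Standardized effect: d = |μ_{schedule 1} − μ_{schedule 2}| / σ = |361.8 − 404.5| / 45.4 = 0.9405
Noncentrality parameter: δ = d·√(n/2) = 0.9405 × √(23/2) = 3.1895
Critical value for a two-sided test at α = 0.005: z_{α/2} = 2.807.
Power = Φ(δ − 2.807) + Φ(−δ − 2.807) = Φ(0.382) + Φ(-5.997) = 0.6489 + 0.0000 = 0.6489.

Power ≈ 0.649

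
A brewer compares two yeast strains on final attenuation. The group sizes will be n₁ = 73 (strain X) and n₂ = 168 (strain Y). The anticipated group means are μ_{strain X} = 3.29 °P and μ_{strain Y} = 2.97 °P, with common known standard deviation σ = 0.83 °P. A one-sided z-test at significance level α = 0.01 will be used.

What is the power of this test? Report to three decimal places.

Power ≈ 0.664

Standardized effect: d = |μ_{strain X} − μ_{strain Y}| / σ = |3.29 − 2.97| / 0.83 = 0.3855
Noncentrality parameter: δ = d / √(1/n₁ + 1/n₂) = 0.3855 / √(1/73 + 1/168) = 2.7503
Critical value for a one-sided test at α = 0.01: z_α = 2.326.
Power = Φ(δ − 2.326) = Φ(0.424) = 0.6642.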